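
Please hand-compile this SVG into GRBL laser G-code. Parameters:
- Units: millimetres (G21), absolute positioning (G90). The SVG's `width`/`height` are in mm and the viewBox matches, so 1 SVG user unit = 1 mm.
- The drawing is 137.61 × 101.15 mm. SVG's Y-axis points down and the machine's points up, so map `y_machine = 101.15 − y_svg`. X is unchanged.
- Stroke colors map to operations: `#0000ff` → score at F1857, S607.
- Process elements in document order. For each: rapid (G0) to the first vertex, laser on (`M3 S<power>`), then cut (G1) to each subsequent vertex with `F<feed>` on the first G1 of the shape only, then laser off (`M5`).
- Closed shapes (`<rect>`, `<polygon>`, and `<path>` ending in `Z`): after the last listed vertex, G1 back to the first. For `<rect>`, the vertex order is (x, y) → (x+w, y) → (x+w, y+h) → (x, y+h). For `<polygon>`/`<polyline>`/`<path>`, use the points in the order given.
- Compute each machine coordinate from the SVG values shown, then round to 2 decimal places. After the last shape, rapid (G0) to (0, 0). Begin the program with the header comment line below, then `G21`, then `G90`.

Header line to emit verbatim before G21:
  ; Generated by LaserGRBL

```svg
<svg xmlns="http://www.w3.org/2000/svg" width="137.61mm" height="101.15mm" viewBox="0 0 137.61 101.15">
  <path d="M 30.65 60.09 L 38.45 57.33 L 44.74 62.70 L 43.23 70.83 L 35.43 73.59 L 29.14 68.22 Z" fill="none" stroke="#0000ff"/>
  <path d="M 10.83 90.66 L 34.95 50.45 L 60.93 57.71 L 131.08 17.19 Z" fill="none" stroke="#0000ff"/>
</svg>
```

1 u = 1 mm; y_m = 101.15 − y.

[1] `<path>` regular polygon, #0000ff→score S607 F1857: (30.65,41.06) → (38.45,43.82) → (44.74,38.45) → (43.23,30.32) → (35.43,27.56) → (29.14,32.93) → (30.65,41.06) (closed)

[2] `<path>` closed polygon, #0000ff→score S607 F1857: (10.83,10.49) → (34.95,50.70) → (60.93,43.44) → (131.08,83.96) → (10.83,10.49) (closed)

; Generated by LaserGRBL
G21
G90
G0 X30.65 Y41.06
M3 S607
G1 X38.45 Y43.82 F1857
G1 X44.74 Y38.45
G1 X43.23 Y30.32
G1 X35.43 Y27.56
G1 X29.14 Y32.93
G1 X30.65 Y41.06
M5
G0 X10.83 Y10.49
M3 S607
G1 X34.95 Y50.70 F1857
G1 X60.93 Y43.44
G1 X131.08 Y83.96
G1 X10.83 Y10.49
M5
G0 X0.00 Y0.00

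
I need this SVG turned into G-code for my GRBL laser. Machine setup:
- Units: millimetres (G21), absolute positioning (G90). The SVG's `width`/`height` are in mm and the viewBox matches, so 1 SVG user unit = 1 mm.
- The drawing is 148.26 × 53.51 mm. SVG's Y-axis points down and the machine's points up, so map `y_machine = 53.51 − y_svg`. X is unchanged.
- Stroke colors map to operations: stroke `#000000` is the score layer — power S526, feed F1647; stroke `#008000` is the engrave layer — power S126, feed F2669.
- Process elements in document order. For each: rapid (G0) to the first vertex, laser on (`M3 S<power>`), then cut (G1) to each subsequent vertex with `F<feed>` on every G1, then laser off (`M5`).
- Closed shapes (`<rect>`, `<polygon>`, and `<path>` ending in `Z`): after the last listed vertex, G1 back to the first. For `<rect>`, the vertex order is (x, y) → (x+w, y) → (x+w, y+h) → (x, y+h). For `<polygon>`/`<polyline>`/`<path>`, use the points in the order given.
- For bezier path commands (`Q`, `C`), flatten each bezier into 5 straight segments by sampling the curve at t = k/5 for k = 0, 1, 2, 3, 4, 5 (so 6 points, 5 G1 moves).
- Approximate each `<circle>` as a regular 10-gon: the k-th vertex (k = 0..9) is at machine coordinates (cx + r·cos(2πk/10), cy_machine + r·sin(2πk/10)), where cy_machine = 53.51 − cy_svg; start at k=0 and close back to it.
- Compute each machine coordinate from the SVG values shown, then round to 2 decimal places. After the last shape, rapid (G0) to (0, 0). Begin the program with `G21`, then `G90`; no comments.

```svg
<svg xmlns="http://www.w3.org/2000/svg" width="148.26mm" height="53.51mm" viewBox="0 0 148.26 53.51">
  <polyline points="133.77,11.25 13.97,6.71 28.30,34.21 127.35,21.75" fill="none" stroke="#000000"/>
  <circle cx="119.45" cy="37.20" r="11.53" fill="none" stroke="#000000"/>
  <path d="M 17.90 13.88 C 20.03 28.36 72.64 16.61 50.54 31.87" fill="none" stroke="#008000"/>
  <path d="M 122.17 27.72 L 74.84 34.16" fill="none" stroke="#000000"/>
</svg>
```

G21
G90
G0 X133.77 Y42.26
M3 S526
G1 X13.97 Y46.80 F1647
G1 X28.30 Y19.30 F1647
G1 X127.35 Y31.76 F1647
M5
G0 X130.98 Y16.31
M3 S526
G1 X128.78 Y23.09 F1647
G1 X123.01 Y27.28 F1647
G1 X115.89 Y27.28 F1647
G1 X110.12 Y23.09 F1647
G1 X107.92 Y16.31 F1647
G1 X110.12 Y9.53 F1647
G1 X115.89 Y5.34 F1647
G1 X123.01 Y5.34 F1647
G1 X128.78 Y9.53 F1647
G1 X130.98 Y16.31 F1647
M5
G0 X17.90 Y39.63
M3 S126
G1 X24.23 Y33.66 F2669
G1 X36.67 Y31.44 F2669
G1 X49.21 Y30.39 F2669
G1 X55.84 Y27.98 F2669
G1 X50.54 Y21.64 F2669
M5
G0 X122.17 Y25.79
M3 S526
G1 X74.84 Y19.35 F1647
M5
G0 X0.00 Y0.00

Since the viewBox matches the mm dimensions, user units are millimetres directly. The only transform is the Y-flip y_m = 53.51 − y_svg.

Shape 1 is a open polyline drawn with `<polyline>`. Its stroke #000000 means score at S526, F1647. After flipping Y the toolpath is (133.77,42.26) → (13.97,46.80) → (28.30,19.30) → (127.35,31.76).

Shape 2 is a circle drawn with `<circle>`. Its stroke #000000 means score at S526, F1647. After flipping Y the toolpath is (130.98,16.31) → (128.78,23.09) → (123.01,27.28) → (115.89,27.28) → (110.12,23.09) → (107.92,16.31) → (110.12,9.53) → (115.89,5.34) → (123.01,5.34) → (128.78,9.53) → (130.98,16.31), returning to the start.

Shape 3 is a cubic bezier drawn with `<path>`. Its stroke #008000 means engrave at S126, F2669. After flipping Y the toolpath is (17.90,39.63) → (24.23,33.66) → (36.67,31.44) → (49.21,30.39) → (55.84,27.98) → (50.54,21.64).

Shape 4 is a line segment drawn with `<path>`. Its stroke #000000 means score at S526, F1647. After flipping Y the toolpath is (122.17,25.79) → (74.84,19.35).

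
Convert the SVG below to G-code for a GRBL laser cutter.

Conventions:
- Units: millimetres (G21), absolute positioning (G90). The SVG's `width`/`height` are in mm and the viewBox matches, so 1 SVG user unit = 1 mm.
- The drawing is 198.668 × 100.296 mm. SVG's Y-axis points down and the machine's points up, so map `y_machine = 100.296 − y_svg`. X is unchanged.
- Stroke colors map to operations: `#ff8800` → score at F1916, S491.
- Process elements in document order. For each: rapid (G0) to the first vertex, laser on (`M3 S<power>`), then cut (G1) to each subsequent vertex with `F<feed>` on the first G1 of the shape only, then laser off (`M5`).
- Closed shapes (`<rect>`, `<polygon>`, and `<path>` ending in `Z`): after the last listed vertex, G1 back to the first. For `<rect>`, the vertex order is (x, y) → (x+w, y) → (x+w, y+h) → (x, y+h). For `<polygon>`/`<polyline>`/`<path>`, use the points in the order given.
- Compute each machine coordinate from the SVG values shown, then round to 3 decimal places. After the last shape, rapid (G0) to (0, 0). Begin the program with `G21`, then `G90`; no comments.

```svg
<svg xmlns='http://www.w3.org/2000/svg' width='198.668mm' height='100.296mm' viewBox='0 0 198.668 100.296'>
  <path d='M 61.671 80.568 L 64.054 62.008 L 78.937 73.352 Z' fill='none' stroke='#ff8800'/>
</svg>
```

G21
G90
G0 X61.671 Y19.728
M3 S491
G1 X64.054 Y38.288 F1916
G1 X78.937 Y26.944
G1 X61.671 Y19.728
M5
G0 X0.000 Y0.000

1 u = 1 mm; y_m = 100.296 − y.

[1] `<path>` regular polygon, #ff8800→score S491 F1916: (61.671,19.728) → (64.054,38.288) → (78.937,26.944) → (61.671,19.728) (closed)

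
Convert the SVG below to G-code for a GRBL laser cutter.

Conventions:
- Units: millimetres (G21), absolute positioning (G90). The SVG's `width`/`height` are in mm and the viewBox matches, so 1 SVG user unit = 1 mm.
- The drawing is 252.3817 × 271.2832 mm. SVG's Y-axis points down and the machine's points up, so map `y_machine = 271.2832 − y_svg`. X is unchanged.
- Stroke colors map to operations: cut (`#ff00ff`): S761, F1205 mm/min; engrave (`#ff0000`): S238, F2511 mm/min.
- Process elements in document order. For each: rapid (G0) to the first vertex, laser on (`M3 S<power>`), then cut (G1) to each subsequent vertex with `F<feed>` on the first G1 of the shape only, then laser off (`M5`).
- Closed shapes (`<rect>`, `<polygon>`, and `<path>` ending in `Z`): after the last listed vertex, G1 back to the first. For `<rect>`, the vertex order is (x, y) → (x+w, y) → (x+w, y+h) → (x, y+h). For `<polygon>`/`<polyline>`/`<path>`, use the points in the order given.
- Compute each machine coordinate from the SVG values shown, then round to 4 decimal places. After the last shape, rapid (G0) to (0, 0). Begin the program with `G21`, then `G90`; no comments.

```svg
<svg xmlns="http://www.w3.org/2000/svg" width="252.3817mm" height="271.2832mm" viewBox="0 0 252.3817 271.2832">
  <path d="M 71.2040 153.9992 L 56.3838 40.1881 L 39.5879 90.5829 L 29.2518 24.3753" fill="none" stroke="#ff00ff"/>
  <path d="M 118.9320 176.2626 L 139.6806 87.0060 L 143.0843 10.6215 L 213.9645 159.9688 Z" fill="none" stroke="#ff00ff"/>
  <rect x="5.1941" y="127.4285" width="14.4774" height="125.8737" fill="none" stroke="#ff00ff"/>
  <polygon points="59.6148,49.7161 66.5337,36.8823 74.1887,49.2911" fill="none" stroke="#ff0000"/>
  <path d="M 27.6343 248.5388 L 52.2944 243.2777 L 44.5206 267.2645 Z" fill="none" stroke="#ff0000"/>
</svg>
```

1 u = 1 mm; y_m = 271.2832 − y.

[1] `<path>` open polyline, #ff00ff→cut S761 F1205: (71.2040,117.2840) → (56.3838,231.0951) → (39.5879,180.7003) → (29.2518,246.9079)

[2] `<path>` closed polygon, #ff00ff→cut S761 F1205: (118.9320,95.0206) → (139.6806,184.2772) → (143.0843,260.6617) → (213.9645,111.3144) → (118.9320,95.0206) (closed)

[3] `<rect>` rectangle, #ff00ff→cut S761 F1205: (5.1941,143.8547) → (19.6715,143.8547) → (19.6715,17.9810) → (5.1941,17.9810) → (5.1941,143.8547) (closed)

[4] `<polygon>` regular polygon, #ff0000→engrave S238 F2511: (59.6148,221.5671) → (66.5337,234.4009) → (74.1887,221.9921) → (59.6148,221.5671) (closed)

[5] `<path>` regular polygon, #ff0000→engrave S238 F2511: (27.6343,22.7444) → (52.2944,28.0055) → (44.5206,4.0187) → (27.6343,22.7444) (closed)

G21
G90
G0 X71.2040 Y117.2840
M3 S761
G1 X56.3838 Y231.0951 F1205
G1 X39.5879 Y180.7003
G1 X29.2518 Y246.9079
M5
G0 X118.9320 Y95.0206
M3 S761
G1 X139.6806 Y184.2772 F1205
G1 X143.0843 Y260.6617
G1 X213.9645 Y111.3144
G1 X118.9320 Y95.0206
M5
G0 X5.1941 Y143.8547
M3 S761
G1 X19.6715 Y143.8547 F1205
G1 X19.6715 Y17.9810
G1 X5.1941 Y17.9810
G1 X5.1941 Y143.8547
M5
G0 X59.6148 Y221.5671
M3 S238
G1 X66.5337 Y234.4009 F2511
G1 X74.1887 Y221.9921
G1 X59.6148 Y221.5671
M5
G0 X27.6343 Y22.7444
M3 S238
G1 X52.2944 Y28.0055 F2511
G1 X44.5206 Y4.0187
G1 X27.6343 Y22.7444
M5
G0 X0.0000 Y0.0000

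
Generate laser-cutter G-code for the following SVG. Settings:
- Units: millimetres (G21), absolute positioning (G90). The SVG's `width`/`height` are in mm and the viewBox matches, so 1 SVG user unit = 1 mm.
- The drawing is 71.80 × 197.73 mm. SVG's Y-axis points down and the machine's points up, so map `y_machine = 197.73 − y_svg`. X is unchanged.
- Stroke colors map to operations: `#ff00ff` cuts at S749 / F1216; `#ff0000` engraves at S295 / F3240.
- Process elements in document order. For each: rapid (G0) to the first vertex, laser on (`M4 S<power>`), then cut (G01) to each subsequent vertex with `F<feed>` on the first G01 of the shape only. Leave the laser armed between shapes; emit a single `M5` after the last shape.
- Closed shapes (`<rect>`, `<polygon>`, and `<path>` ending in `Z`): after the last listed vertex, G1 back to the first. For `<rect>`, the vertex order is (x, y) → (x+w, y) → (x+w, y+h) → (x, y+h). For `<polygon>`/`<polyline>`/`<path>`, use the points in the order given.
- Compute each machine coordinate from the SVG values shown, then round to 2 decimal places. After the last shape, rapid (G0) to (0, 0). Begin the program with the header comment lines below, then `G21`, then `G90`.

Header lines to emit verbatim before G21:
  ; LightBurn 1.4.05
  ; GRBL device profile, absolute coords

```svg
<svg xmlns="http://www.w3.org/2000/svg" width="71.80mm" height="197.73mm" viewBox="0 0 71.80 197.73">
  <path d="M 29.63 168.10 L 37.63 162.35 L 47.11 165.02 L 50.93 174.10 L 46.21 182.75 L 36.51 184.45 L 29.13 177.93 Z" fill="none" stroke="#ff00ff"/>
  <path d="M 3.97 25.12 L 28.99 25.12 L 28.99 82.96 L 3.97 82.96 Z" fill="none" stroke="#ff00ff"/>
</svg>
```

; LightBurn 1.4.05
; GRBL device profile, absolute coords
G21
G90
G0 X29.63 Y29.63
M4 S749
G01 X37.63 Y35.38 F1216
G01 X47.11 Y32.71
G01 X50.93 Y23.63
G01 X46.21 Y14.98
G01 X36.51 Y13.28
G01 X29.13 Y19.80
G01 X29.63 Y29.63
G0 X3.97 Y172.61
M4 S749
G01 X28.99 Y172.61 F1216
G01 X28.99 Y114.77
G01 X3.97 Y114.77
G01 X3.97 Y172.61
M5
G0 X0.00 Y0.00

1 u = 1 mm; y_m = 197.73 − y.

[1] `<path>` regular polygon, #ff00ff→cut S749 F1216: (29.63,29.63) → (37.63,35.38) → (47.11,32.71) → (50.93,23.63) → (46.21,14.98) → (36.51,13.28) → (29.13,19.80) → (29.63,29.63) (closed)

[2] `<path>` rectangle, #ff00ff→cut S749 F1216: (3.97,172.61) → (28.99,172.61) → (28.99,114.77) → (3.97,114.77) → (3.97,172.61) (closed)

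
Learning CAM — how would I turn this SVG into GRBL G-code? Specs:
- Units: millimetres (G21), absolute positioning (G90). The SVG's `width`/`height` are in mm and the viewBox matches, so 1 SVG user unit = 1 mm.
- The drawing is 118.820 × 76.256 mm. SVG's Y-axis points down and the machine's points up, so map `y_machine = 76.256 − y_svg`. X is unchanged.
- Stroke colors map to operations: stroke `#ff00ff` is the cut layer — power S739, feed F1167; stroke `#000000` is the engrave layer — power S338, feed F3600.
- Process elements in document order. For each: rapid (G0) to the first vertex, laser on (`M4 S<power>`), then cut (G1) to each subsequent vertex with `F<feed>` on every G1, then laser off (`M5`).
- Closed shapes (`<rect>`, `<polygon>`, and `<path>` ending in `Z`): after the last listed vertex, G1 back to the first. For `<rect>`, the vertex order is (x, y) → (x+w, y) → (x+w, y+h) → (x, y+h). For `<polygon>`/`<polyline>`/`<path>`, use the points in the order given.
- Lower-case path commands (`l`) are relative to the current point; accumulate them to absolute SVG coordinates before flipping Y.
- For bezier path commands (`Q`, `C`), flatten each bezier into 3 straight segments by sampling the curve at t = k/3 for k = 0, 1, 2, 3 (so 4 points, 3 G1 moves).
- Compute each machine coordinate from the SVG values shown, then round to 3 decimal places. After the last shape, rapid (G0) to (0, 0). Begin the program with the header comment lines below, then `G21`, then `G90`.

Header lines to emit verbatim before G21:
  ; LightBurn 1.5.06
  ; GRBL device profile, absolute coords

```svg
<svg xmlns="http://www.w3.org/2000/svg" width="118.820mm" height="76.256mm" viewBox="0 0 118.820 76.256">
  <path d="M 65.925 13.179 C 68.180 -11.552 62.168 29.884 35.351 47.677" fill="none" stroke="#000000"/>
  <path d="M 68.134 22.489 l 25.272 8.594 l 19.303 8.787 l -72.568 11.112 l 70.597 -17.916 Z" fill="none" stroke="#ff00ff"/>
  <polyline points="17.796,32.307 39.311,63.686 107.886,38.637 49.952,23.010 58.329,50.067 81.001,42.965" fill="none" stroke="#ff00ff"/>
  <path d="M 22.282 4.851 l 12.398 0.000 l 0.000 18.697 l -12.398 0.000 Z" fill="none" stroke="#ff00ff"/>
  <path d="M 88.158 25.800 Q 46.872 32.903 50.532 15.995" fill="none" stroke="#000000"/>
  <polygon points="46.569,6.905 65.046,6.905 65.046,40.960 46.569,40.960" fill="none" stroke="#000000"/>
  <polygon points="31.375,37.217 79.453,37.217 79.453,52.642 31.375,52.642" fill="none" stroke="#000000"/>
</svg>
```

viewBox `0 0 118.820 76.256` with mm width/height → 1 unit = 1 mm. Flip: y_m = 76.256 − y_svg.

**Shape 1** — `<path>` cubic bezier, stroke `#000000` → engrave (S338, F3600). Control points (SVG): P0=(65.925,13.179), P1=(68.180,-11.552), P2=(62.168,29.884), P3=(35.351,47.677); sampled at t=k/3. Machine vertices: (65.925,63.077) → (64.960,69.079) → (55.697,50.927) → (35.351,28.579). Open path.

**Shape 2** — `<path>` closed polygon, stroke `#ff00ff` → cut (S739, F1167). Machine vertices: (68.134,53.767) → (93.406,45.173) → (112.709,36.386) → (40.141,25.274) → (110.738,43.190) → (68.134,53.767). Closed: final G1 returns to the first vertex.

**Shape 3** — `<polyline>` open polyline, stroke `#ff00ff` → cut (S739, F1167). Machine vertices: (17.796,43.949) → (39.311,12.570) → (107.886,37.619) → (49.952,53.246) → (58.329,26.189) → (81.001,33.291). Open path.

**Shape 4** — `<path>` rectangle, stroke `#ff00ff` → cut (S739, F1167). Machine vertices: (22.282,71.405) → (34.680,71.405) → (34.680,52.708) → (22.282,52.708) → (22.282,71.405). Closed: final G1 returns to the first vertex.

**Shape 5** — `<path>` quadratic bezier, stroke `#000000` → engrave (S338, F3600). Control points (SVG): P0=(88.158,25.800), P1=(46.872,32.903), P2=(50.532,15.995); sampled at t=k/3. Machine vertices: (88.158,50.456) → (65.628,48.389) → (53.086,51.657) → (50.532,60.261). Open path.

**Shape 6** — `<polygon>` rectangle, stroke `#000000` → engrave (S338, F3600). Machine vertices: (46.569,69.351) → (65.046,69.351) → (65.046,35.296) → (46.569,35.296) → (46.569,69.351). Closed: final G1 returns to the first vertex.

**Shape 7** — `<polygon>` rectangle, stroke `#000000` → engrave (S338, F3600). Machine vertices: (31.375,39.039) → (79.453,39.039) → (79.453,23.614) → (31.375,23.614) → (31.375,39.039). Closed: final G1 returns to the first vertex.

; LightBurn 1.5.06
; GRBL device profile, absolute coords
G21
G90
G0 X65.925 Y63.077
M4 S338
G1 X64.960 Y69.079 F3600
G1 X55.697 Y50.927 F3600
G1 X35.351 Y28.579 F3600
M5
G0 X68.134 Y53.767
M4 S739
G1 X93.406 Y45.173 F1167
G1 X112.709 Y36.386 F1167
G1 X40.141 Y25.274 F1167
G1 X110.738 Y43.190 F1167
G1 X68.134 Y53.767 F1167
M5
G0 X17.796 Y43.949
M4 S739
G1 X39.311 Y12.570 F1167
G1 X107.886 Y37.619 F1167
G1 X49.952 Y53.246 F1167
G1 X58.329 Y26.189 F1167
G1 X81.001 Y33.291 F1167
M5
G0 X22.282 Y71.405
M4 S739
G1 X34.680 Y71.405 F1167
G1 X34.680 Y52.708 F1167
G1 X22.282 Y52.708 F1167
G1 X22.282 Y71.405 F1167
M5
G0 X88.158 Y50.456
M4 S338
G1 X65.628 Y48.389 F3600
G1 X53.086 Y51.657 F3600
G1 X50.532 Y60.261 F3600
M5
G0 X46.569 Y69.351
M4 S338
G1 X65.046 Y69.351 F3600
G1 X65.046 Y35.296 F3600
G1 X46.569 Y35.296 F3600
G1 X46.569 Y69.351 F3600
M5
G0 X31.375 Y39.039
M4 S338
G1 X79.453 Y39.039 F3600
G1 X79.453 Y23.614 F3600
G1 X31.375 Y23.614 F3600
G1 X31.375 Y39.039 F3600
M5
G0 X0.000 Y0.000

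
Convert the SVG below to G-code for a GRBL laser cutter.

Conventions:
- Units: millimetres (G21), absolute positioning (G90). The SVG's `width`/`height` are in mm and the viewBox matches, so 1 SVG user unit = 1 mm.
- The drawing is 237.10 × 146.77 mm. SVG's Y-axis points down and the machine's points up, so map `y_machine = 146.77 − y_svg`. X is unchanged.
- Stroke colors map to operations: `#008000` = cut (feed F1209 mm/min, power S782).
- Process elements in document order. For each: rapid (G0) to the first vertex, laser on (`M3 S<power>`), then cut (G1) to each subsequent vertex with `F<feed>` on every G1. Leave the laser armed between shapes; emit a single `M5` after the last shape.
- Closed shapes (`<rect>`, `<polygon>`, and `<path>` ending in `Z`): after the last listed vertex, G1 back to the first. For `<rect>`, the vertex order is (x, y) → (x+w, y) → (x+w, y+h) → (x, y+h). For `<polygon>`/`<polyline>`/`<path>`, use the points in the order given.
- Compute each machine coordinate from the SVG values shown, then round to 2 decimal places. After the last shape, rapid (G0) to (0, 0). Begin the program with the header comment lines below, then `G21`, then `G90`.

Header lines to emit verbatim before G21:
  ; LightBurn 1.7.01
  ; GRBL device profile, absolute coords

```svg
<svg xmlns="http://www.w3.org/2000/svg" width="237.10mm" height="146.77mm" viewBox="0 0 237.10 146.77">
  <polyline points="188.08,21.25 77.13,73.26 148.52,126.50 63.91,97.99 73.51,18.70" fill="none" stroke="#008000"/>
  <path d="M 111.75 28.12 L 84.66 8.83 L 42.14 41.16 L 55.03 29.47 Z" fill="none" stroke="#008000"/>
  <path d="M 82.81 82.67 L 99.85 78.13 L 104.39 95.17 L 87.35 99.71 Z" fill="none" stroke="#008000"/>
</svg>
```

1 u = 1 mm; y_m = 146.77 − y.

[1] `<polyline>` open polyline, #008000→cut S782 F1209: (188.08,125.52) → (77.13,73.51) → (148.52,20.27) → (63.91,48.78) → (73.51,128.07)

[2] `<path>` closed polygon, #008000→cut S782 F1209: (111.75,118.65) → (84.66,137.94) → (42.14,105.61) → (55.03,117.30) → (111.75,118.65) (closed)

[3] `<path>` regular polygon, #008000→cut S782 F1209: (82.81,64.10) → (99.85,68.64) → (104.39,51.60) → (87.35,47.06) → (82.81,64.10) (closed)

; LightBurn 1.7.01
; GRBL device profile, absolute coords
G21
G90
G0 X188.08 Y125.52
M3 S782
G1 X77.13 Y73.51 F1209
G1 X148.52 Y20.27 F1209
G1 X63.91 Y48.78 F1209
G1 X73.51 Y128.07 F1209
G0 X111.75 Y118.65
M3 S782
G1 X84.66 Y137.94 F1209
G1 X42.14 Y105.61 F1209
G1 X55.03 Y117.30 F1209
G1 X111.75 Y118.65 F1209
G0 X82.81 Y64.10
M3 S782
G1 X99.85 Y68.64 F1209
G1 X104.39 Y51.60 F1209
G1 X87.35 Y47.06 F1209
G1 X82.81 Y64.10 F1209
M5
G0 X0.00 Y0.00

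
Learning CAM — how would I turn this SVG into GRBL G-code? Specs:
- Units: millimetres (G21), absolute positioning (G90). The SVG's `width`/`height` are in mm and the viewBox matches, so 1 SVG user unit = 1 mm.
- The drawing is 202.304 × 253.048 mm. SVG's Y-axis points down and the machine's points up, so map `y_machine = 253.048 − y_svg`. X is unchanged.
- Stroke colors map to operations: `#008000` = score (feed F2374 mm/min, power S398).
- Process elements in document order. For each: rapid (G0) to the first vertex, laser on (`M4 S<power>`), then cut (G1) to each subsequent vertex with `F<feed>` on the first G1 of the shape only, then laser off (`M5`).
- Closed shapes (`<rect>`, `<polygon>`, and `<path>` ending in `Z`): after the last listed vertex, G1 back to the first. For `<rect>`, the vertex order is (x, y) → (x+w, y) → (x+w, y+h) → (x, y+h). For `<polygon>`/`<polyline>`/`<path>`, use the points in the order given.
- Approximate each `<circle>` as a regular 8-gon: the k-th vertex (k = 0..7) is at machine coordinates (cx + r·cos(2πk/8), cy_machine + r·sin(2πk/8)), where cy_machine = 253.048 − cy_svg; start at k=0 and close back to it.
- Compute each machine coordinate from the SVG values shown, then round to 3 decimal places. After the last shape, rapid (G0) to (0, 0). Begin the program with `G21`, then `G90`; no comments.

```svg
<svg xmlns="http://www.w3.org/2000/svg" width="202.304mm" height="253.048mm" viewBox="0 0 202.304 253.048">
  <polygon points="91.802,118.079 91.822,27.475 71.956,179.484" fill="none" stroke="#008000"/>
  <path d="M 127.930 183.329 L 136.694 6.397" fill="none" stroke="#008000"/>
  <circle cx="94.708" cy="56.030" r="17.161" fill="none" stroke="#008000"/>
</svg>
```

viewBox `0 0 202.304 253.048` with mm width/height → 1 unit = 1 mm. Flip: y_m = 253.048 − y_svg.

**Shape 1** — `<polygon>` closed polygon, stroke `#008000` → score (S398, F2374). Machine vertices: (91.802,134.969) → (91.822,225.573) → (71.956,73.564) → (91.802,134.969). Closed: final G1 returns to the first vertex.

**Shape 2** — `<path>` line segment, stroke `#008000` → score (S398, F2374). Machine vertices: (127.930,69.719) → (136.694,246.651). Open path.

**Shape 3** — `<circle>` circle, stroke `#008000` → score (S398, F2374). Machine vertices: (111.869,197.018) → (106.843,209.153) → (94.708,214.179) → (82.573,209.153) → (77.547,197.018) → (82.573,184.883) → (94.708,179.857) → (106.843,184.883) → (111.869,197.018). Closed: final G1 returns to the first vertex.

G21
G90
G0 X91.802 Y134.969
M4 S398
G1 X91.822 Y225.573 F2374
G1 X71.956 Y73.564
G1 X91.802 Y134.969
M5
G0 X127.930 Y69.719
M4 S398
G1 X136.694 Y246.651 F2374
M5
G0 X111.869 Y197.018
M4 S398
G1 X106.843 Y209.153 F2374
G1 X94.708 Y214.179
G1 X82.573 Y209.153
G1 X77.547 Y197.018
G1 X82.573 Y184.883
G1 X94.708 Y179.857
G1 X106.843 Y184.883
G1 X111.869 Y197.018
M5
G0 X0.000 Y0.000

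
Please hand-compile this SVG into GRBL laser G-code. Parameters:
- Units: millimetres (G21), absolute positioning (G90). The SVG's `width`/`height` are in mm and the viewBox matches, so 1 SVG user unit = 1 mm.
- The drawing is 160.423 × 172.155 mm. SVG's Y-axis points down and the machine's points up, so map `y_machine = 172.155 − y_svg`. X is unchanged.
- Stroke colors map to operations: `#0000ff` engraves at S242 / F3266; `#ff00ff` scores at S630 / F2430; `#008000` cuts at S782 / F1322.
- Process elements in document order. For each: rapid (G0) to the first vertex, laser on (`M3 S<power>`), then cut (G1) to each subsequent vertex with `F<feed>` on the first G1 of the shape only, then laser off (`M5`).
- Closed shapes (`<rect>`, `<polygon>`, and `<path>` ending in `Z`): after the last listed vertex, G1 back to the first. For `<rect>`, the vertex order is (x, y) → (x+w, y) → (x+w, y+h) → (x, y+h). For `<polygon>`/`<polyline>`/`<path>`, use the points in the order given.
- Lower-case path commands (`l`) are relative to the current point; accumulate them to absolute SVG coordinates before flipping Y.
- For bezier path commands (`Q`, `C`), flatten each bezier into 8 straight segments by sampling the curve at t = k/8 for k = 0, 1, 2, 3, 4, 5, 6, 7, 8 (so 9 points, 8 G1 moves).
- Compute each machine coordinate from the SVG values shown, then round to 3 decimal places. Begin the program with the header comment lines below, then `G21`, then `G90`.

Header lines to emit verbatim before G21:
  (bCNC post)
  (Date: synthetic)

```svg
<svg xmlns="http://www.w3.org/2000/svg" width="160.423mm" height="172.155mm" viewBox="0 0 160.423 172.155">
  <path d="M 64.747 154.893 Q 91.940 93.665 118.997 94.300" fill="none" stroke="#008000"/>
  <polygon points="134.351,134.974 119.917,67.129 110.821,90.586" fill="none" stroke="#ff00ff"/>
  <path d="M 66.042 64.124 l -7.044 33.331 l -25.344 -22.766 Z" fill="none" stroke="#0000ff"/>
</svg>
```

viewBox `0 0 160.423 172.155` with mm width/height → 1 unit = 1 mm. Flip: y_m = 172.155 − y_svg.

**Shape 1** — `<path>` quadratic bezier, stroke `#008000` → cut (S782, F1322). Control points (SVG): P0=(64.747,154.893), P1=(91.940,93.665), P2=(118.997,94.300); sampled at t=k/8. Machine vertices: (64.747,17.262) → (71.543,31.602) → (78.335,44.010) → (85.123,54.484) → (91.906,63.024) → (98.685,69.632) → (105.460,74.306) → (112.231,77.047) → (118.997,77.855). Open path.

**Shape 2** — `<polygon>` closed polygon, stroke `#ff00ff` → score (S630, F2430). Machine vertices: (134.351,37.181) → (119.917,105.026) → (110.821,81.569) → (134.351,37.181). Closed: final G1 returns to the first vertex.

**Shape 3** — `<path>` regular polygon, stroke `#0000ff` → engrave (S242, F3266). Machine vertices: (66.042,108.031) → (58.998,74.700) → (33.654,97.466) → (66.042,108.031). Closed: final G1 returns to the first vertex.

(bCNC post)
(Date: synthetic)
G21
G90
G0 X64.747 Y17.262
M3 S782
G1 X71.543 Y31.602 F1322
G1 X78.335 Y44.010
G1 X85.123 Y54.484
G1 X91.906 Y63.024
G1 X98.685 Y69.632
G1 X105.460 Y74.306
G1 X112.231 Y77.047
G1 X118.997 Y77.855
M5
G0 X134.351 Y37.181
M3 S630
G1 X119.917 Y105.026 F2430
G1 X110.821 Y81.569
G1 X134.351 Y37.181
M5
G0 X66.042 Y108.031
M3 S242
G1 X58.998 Y74.700 F3266
G1 X33.654 Y97.466
G1 X66.042 Y108.031
M5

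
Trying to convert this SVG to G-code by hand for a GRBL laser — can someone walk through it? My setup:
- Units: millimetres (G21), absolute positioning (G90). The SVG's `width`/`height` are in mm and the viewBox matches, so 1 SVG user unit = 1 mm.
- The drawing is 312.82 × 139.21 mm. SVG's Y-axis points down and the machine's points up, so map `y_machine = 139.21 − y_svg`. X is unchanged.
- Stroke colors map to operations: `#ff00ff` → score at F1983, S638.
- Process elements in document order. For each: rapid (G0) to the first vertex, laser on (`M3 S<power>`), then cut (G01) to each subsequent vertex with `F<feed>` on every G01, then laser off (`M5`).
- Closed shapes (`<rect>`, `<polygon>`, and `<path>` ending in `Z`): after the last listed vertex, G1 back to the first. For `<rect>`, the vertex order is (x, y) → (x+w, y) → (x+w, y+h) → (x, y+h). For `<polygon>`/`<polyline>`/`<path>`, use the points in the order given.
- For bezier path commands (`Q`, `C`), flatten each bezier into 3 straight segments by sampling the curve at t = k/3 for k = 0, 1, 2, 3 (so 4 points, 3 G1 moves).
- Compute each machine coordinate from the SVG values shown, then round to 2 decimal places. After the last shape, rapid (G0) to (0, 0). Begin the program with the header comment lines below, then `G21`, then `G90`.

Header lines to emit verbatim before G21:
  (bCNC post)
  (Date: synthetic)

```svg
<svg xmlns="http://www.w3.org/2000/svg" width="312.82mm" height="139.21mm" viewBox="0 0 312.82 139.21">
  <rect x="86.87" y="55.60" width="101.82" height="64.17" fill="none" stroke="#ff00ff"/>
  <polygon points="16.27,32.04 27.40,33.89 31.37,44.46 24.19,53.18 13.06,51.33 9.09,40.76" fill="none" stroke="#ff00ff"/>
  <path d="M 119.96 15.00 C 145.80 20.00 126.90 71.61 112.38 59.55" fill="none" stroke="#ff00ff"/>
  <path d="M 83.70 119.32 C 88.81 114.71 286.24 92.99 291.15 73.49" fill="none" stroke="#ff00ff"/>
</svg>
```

Since the viewBox matches the mm dimensions, user units are millimetres directly. The only transform is the Y-flip y_m = 139.21 − y_svg.

Shape 1 is a rectangle drawn with `<rect>`. Its stroke #ff00ff means score at S638, F1983. After flipping Y the toolpath is (86.87,83.61) → (188.69,83.61) → (188.69,19.44) → (86.87,19.44) → (86.87,83.61), returning to the start.

Shape 2 is a regular polygon drawn with `<polygon>`. Its stroke #ff00ff means score at S638, F1983. After flipping Y the toolpath is (16.27,107.17) → (27.40,105.32) → (31.37,94.75) → (24.19,86.03) → (13.06,87.88) → (9.09,98.45) → (16.27,107.17), returning to the start.

Shape 3 is a cubic bezier drawn with `<path>`. Its stroke #ff00ff means score at S638, F1983. After flipping Y the toolpath is (119.96,124.21) → (132.71,107.76) → (126.54,84.74) → (112.38,79.66).

Shape 4 is a cubic bezier drawn with `<path>`. Its stroke #ff00ff means score at S638, F1983. After flipping Y the toolpath is (83.70,19.89) → (138.66,29.49) → (236.32,46.20) → (291.15,65.72).

(bCNC post)
(Date: synthetic)
G21
G90
G0 X86.87 Y83.61
M3 S638
G01 X188.69 Y83.61 F1983
G01 X188.69 Y19.44 F1983
G01 X86.87 Y19.44 F1983
G01 X86.87 Y83.61 F1983
M5
G0 X16.27 Y107.17
M3 S638
G01 X27.40 Y105.32 F1983
G01 X31.37 Y94.75 F1983
G01 X24.19 Y86.03 F1983
G01 X13.06 Y87.88 F1983
G01 X9.09 Y98.45 F1983
G01 X16.27 Y107.17 F1983
M5
G0 X119.96 Y124.21
M3 S638
G01 X132.71 Y107.76 F1983
G01 X126.54 Y84.74 F1983
G01 X112.38 Y79.66 F1983
M5
G0 X83.70 Y19.89
M3 S638
G01 X138.66 Y29.49 F1983
G01 X236.32 Y46.20 F1983
G01 X291.15 Y65.72 F1983
M5
G0 X0.00 Y0.00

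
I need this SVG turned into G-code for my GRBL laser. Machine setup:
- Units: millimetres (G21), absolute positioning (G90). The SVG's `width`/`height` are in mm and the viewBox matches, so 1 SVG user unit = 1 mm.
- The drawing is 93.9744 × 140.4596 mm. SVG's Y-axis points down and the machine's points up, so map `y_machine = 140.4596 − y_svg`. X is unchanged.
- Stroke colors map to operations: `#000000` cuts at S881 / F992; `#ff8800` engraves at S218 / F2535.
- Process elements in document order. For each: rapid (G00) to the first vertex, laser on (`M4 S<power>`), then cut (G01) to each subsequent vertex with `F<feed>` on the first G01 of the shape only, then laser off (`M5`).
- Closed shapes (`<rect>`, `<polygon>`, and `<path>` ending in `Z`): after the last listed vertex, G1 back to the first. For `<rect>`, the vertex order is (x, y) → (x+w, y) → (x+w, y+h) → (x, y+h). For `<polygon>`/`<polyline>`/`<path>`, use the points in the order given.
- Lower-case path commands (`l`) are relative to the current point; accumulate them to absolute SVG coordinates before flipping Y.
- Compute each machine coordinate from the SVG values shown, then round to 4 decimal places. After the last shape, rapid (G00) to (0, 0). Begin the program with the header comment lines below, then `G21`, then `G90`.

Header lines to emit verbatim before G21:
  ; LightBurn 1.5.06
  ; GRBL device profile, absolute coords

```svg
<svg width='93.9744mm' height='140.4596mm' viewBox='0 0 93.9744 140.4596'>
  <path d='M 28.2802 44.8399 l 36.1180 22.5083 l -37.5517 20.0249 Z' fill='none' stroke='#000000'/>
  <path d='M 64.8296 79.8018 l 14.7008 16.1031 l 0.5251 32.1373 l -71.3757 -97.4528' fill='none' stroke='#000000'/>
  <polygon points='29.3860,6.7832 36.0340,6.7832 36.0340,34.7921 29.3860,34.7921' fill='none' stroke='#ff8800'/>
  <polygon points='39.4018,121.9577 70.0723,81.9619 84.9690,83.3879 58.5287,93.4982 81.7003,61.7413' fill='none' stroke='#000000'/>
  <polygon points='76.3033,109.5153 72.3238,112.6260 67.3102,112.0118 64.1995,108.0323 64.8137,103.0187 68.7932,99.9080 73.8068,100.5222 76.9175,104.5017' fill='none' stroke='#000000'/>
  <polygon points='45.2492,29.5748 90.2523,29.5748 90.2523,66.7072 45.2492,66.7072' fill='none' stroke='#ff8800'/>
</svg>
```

; LightBurn 1.5.06
; GRBL device profile, absolute coords
G21
G90
G00 X28.2802 Y95.6197
M4 S881
G01 X64.3982 Y73.1114 F992
G01 X26.8465 Y53.0865
G01 X28.2802 Y95.6197
M5
G00 X64.8296 Y60.6578
M4 S881
G01 X79.5304 Y44.5547 F992
G01 X80.0555 Y12.4174
G01 X8.6798 Y109.8702
M5
G00 X29.3860 Y133.6764
M4 S218
G01 X36.0340 Y133.6764 F2535
G01 X36.0340 Y105.6675
G01 X29.3860 Y105.6675
G01 X29.3860 Y133.6764
M5
G00 X39.4018 Y18.5019
M4 S881
G01 X70.0723 Y58.4977 F992
G01 X84.9690 Y57.0717
G01 X58.5287 Y46.9614
G01 X81.7003 Y78.7183
G01 X39.4018 Y18.5019
M5
G00 X76.3033 Y30.9443
M4 S881
G01 X72.3238 Y27.8336 F992
G01 X67.3102 Y28.4478
G01 X64.1995 Y32.4273
G01 X64.8137 Y37.4409
G01 X68.7932 Y40.5516
G01 X73.8068 Y39.9374
G01 X76.9175 Y35.9579
G01 X76.3033 Y30.9443
M5
G00 X45.2492 Y110.8848
M4 S218
G01 X90.2523 Y110.8848 F2535
G01 X90.2523 Y73.7524
G01 X45.2492 Y73.7524
G01 X45.2492 Y110.8848
M5
G00 X0.0000 Y0.0000

1 u = 1 mm; y_m = 140.4596 − y.

[1] `<path>` regular polygon, #000000→cut S881 F992: (28.2802,95.6197) → (64.3982,73.1114) → (26.8465,53.0865) → (28.2802,95.6197) (closed)

[2] `<path>` open polyline, #000000→cut S881 F992: (64.8296,60.6578) → (79.5304,44.5547) → (80.0555,12.4174) → (8.6798,109.8702)

[3] `<polygon>` rectangle, #ff8800→engrave S218 F2535: (29.3860,133.6764) → (36.0340,133.6764) → (36.0340,105.6675) → (29.3860,105.6675) → (29.3860,133.6764) (closed)

[4] `<polygon>` closed polygon, #000000→cut S881 F992: (39.4018,18.5019) → (70.0723,58.4977) → (84.9690,57.0717) → (58.5287,46.9614) → (81.7003,78.7183) → (39.4018,18.5019) (closed)

[5] `<polygon>` regular polygon, #000000→cut S881 F992: (76.3033,30.9443) → (72.3238,27.8336) → (67.3102,28.4478) → (64.1995,32.4273) → (64.8137,37.4409) → (68.7932,40.5516) → (73.8068,39.9374) → (76.9175,35.9579) → (76.3033,30.9443) (closed)

[6] `<polygon>` rectangle, #ff8800→engrave S218 F2535: (45.2492,110.8848) → (90.2523,110.8848) → (90.2523,73.7524) → (45.2492,73.7524) → (45.2492,110.8848) (closed)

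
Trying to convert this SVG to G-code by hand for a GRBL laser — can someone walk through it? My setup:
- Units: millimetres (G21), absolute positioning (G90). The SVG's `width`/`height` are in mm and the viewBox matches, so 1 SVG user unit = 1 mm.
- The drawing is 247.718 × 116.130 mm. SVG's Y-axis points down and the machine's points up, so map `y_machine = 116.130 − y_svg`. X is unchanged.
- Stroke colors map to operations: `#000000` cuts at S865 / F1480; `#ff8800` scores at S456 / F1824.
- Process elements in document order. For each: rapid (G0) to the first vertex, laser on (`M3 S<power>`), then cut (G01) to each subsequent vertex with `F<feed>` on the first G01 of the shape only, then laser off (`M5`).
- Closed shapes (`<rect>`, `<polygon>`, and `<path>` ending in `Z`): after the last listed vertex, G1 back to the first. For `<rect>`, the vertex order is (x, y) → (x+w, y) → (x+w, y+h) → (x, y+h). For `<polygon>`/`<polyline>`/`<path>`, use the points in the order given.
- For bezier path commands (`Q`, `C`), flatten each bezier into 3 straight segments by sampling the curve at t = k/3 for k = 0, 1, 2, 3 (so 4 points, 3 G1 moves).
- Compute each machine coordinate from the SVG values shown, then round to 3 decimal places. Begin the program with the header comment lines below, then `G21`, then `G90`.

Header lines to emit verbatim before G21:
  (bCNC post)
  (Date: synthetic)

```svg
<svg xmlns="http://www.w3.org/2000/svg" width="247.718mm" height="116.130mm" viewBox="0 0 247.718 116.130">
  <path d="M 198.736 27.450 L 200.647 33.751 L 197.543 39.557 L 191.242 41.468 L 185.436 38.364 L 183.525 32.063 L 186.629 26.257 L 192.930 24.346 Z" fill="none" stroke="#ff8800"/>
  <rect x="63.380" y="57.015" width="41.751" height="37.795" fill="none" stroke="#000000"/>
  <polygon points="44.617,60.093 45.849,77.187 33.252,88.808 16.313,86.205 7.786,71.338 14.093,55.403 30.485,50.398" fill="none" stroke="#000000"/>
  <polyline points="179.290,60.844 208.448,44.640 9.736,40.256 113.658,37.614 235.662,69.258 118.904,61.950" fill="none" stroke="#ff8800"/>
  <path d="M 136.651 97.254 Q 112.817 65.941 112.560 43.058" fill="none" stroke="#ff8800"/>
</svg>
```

(bCNC post)
(Date: synthetic)
G21
G90
G0 X198.736 Y88.680
M3 S456
G01 X200.647 Y82.379 F1824
G01 X197.543 Y76.573
G01 X191.242 Y74.662
G01 X185.436 Y77.766
G01 X183.525 Y84.067
G01 X186.629 Y89.873
G01 X192.930 Y91.784
G01 X198.736 Y88.680
M5
G0 X63.380 Y59.115
M3 S865
G01 X105.131 Y59.115 F1480
G01 X105.131 Y21.320
G01 X63.380 Y21.320
G01 X63.380 Y59.115
M5
G0 X44.617 Y56.037
M3 S865
G01 X45.849 Y38.943 F1480
G01 X33.252 Y27.322
G01 X16.313 Y29.925
G01 X7.786 Y44.792
G01 X14.093 Y60.727
G01 X30.485 Y65.732
G01 X44.617 Y56.037
M5
G0 X179.290 Y55.286
M3 S456
G01 X208.448 Y71.490 F1824
G01 X9.736 Y75.874
G01 X113.658 Y78.516
G01 X235.662 Y46.872
G01 X118.904 Y54.180
M5
G0 X136.651 Y18.876
M3 S456
G01 X123.381 Y38.815 F1824
G01 X115.351 Y56.880
G01 X112.560 Y73.072
M5

1 u = 1 mm; y_m = 116.130 − y.

[1] `<path>` regular polygon, #ff8800→score S456 F1824: (198.736,88.680) → (200.647,82.379) → (197.543,76.573) → (191.242,74.662) → (185.436,77.766) → (183.525,84.067) → (186.629,89.873) → (192.930,91.784) → (198.736,88.680) (closed)

[2] `<rect>` rectangle, #000000→cut S865 F1480: (63.380,59.115) → (105.131,59.115) → (105.131,21.320) → (63.380,21.320) → (63.380,59.115) (closed)

[3] `<polygon>` regular polygon, #000000→cut S865 F1480: (44.617,56.037) → (45.849,38.943) → (33.252,27.322) → (16.313,29.925) → (7.786,44.792) → (14.093,60.727) → (30.485,65.732) → (44.617,56.037) (closed)

[4] `<polyline>` open polyline, #ff8800→score S456 F1824: (179.290,55.286) → (208.448,71.490) → (9.736,75.874) → (113.658,78.516) → (235.662,46.872) → (118.904,54.180)

[5] `<path>` quadratic bezier, #ff8800→score S456 F1824: (136.651,18.876) → (123.381,38.815) → (115.351,56.880) → (112.560,73.072)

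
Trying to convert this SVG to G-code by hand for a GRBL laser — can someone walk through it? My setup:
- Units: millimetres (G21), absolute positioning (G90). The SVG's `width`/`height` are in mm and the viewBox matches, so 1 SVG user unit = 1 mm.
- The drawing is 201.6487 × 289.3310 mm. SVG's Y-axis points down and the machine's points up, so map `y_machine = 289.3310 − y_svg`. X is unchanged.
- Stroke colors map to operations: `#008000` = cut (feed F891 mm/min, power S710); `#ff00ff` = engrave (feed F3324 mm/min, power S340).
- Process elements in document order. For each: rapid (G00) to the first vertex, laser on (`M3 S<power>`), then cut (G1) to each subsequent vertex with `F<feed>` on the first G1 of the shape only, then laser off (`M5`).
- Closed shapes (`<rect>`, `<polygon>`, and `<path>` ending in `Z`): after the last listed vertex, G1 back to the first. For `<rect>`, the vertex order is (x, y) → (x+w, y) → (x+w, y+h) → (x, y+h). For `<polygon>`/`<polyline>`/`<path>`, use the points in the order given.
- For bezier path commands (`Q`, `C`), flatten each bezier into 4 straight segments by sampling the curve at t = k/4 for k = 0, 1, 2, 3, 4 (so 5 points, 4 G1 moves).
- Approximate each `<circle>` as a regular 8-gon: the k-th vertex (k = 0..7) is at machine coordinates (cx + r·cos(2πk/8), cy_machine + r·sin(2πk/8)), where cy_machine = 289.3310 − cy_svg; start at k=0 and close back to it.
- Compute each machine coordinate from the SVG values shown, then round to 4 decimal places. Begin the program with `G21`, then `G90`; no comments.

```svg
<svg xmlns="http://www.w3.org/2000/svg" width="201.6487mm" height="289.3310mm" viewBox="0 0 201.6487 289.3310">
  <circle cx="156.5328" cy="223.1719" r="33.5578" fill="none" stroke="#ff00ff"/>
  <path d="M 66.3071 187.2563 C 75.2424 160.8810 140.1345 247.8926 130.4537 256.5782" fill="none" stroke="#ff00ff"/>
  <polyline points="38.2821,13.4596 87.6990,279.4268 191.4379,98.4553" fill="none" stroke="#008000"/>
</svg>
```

G21
G90
G00 X190.0906 Y66.1591
M3 S340
G1 X180.2617 Y89.8880 F3324
G1 X156.5328 Y99.7169
G1 X132.8039 Y89.8880
G1 X122.9750 Y66.1591
G1 X132.8039 Y42.4302
G1 X156.5328 Y32.6013
G1 X180.2617 Y42.4302
G1 X190.0906 Y66.1591
M5
G00 X66.3071 Y102.0747
M3 S340
G1 X81.4609 Y103.5916 F3324
G1 X105.3614 Y80.5616
G1 X125.7714 Y50.9576
G1 X130.4537 Y32.7528
M5
G00 X38.2821 Y275.8714
M3 S710
G1 X87.6990 Y9.9042 F891
G1 X191.4379 Y190.8757
M5

Since the viewBox matches the mm dimensions, user units are millimetres directly. The only transform is the Y-flip y_m = 289.3310 − y_svg.

Shape 1 is a circle drawn with `<circle>`. Its stroke #ff00ff means engrave at S340, F3324. After flipping Y the toolpath is (190.0906,66.1591) → (180.2617,89.8880) → (156.5328,99.7169) → (132.8039,89.8880) → (122.9750,66.1591) → (132.8039,42.4302) → (156.5328,32.6013) → (180.2617,42.4302) → (190.0906,66.1591), returning to the start.

Shape 2 is a cubic bezier drawn with `<path>`. Its stroke #ff00ff means engrave at S340, F3324. After flipping Y the toolpath is (66.3071,102.0747) → (81.4609,103.5916) → (105.3614,80.5616) → (125.7714,50.9576) → (130.4537,32.7528).

Shape 3 is a open polyline drawn with `<polyline>`. Its stroke #008000 means cut at S710, F891. After flipping Y the toolpath is (38.2821,275.8714) → (87.6990,9.9042) → (191.4379,190.8757).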